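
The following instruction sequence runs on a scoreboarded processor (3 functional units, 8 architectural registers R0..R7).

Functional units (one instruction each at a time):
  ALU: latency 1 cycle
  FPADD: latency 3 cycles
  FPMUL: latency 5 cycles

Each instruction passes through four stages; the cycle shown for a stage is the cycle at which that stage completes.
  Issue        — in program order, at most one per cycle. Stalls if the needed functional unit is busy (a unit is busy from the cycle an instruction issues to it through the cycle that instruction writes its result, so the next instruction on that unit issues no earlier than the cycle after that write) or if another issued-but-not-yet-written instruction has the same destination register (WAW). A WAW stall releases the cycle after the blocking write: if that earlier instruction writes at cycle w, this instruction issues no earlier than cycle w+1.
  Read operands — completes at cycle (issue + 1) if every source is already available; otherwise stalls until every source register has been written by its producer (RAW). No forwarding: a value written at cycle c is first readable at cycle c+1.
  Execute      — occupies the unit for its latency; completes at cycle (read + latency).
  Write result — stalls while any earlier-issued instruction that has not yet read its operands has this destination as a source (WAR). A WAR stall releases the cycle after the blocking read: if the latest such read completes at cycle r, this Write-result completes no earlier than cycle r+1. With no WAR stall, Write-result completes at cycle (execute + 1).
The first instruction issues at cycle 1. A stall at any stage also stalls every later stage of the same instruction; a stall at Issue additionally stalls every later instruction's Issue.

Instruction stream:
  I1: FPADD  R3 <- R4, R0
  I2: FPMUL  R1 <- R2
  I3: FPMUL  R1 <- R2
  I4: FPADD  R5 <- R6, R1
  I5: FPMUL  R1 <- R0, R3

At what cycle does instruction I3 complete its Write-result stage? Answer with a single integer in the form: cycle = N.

cycle 1: issue I1 (FPADD)
cycle 2: I1 read-ops, issue I2 (FPMUL)
cycle 3: I2 read-ops
cycle 5: I1 finished on FPADD
cycle 6: I1→R3
cycle 8: I2 finished on FPMUL
cycle 9: I2→R1
cycle 10: issue I3 (FPMUL)
cycle 11: I3 read-ops, issue I4 (FPADD)
cycle 16: I3 finished on FPMUL
cycle 17: I3→R1
cycle 18: I4 read-ops, issue I5 (FPMUL)
cycle 19: I5 read-ops
cycle 21: I4 finished on FPADD
cycle 22: I4→R5
cycle 24: I5 finished on FPMUL
cycle 25: I5→R1

cycle = 17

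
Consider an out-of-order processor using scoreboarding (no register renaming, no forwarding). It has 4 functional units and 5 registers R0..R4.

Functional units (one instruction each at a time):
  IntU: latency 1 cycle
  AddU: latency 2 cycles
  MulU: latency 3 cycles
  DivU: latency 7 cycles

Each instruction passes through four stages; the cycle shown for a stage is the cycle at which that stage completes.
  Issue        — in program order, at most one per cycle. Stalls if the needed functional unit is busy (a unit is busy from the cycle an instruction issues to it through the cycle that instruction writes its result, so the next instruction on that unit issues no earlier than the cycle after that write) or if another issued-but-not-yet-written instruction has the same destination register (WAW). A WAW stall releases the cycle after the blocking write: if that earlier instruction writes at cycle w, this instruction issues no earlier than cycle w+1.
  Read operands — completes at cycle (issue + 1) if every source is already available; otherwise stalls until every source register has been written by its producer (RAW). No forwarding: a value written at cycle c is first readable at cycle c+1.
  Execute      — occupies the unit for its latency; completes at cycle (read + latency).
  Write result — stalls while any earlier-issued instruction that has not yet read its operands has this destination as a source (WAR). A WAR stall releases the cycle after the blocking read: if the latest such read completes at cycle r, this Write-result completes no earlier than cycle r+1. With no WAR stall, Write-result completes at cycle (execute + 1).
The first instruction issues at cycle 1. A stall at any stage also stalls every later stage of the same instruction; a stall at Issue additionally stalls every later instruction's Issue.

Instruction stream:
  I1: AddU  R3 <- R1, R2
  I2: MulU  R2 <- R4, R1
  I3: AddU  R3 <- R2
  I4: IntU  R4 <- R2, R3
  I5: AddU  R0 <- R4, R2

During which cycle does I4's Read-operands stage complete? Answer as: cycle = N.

c1: I1→AddU
c2: I1 RO · I2→MulU
c3: I2 RO
c4: I1 EX
c5: I1 WR R3
c6: I2 EX · I3→AddU
c7: I2 WR R2 · I4→IntU
c8: I3 RO
c10: I3 EX
c11: I3 WR R3
c12: I4 RO · I5→AddU
c13: I4 EX
c14: I4 WR R4
c15: I5 RO
c17: I5 EX
c18: I5 WR R0

cycle = 12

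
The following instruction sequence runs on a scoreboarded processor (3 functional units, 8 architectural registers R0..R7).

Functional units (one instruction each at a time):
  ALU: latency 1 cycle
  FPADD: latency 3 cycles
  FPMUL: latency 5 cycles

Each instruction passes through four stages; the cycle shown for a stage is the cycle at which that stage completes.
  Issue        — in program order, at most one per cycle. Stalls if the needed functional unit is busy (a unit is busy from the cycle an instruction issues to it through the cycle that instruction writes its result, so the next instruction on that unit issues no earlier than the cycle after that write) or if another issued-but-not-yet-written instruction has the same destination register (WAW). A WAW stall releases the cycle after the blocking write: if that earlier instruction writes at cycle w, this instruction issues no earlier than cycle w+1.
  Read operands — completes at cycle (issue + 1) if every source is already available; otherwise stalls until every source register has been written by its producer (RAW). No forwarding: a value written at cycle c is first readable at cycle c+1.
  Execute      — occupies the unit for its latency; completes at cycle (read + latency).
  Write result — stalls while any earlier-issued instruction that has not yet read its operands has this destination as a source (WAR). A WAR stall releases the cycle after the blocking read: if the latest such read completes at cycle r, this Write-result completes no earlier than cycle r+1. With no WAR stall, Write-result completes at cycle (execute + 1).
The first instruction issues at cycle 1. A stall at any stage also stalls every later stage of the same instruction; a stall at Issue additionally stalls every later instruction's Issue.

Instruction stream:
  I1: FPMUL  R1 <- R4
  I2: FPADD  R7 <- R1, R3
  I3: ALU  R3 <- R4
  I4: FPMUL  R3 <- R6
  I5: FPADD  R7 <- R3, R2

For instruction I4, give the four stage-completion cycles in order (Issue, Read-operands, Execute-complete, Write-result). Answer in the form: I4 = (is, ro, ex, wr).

I4 = (11, 12, 17, 18)

c1: I1 issues→FPMUL
c2: I1 reads · I2 issues→FPADD
c3: I3 issues→ALU
c4: I3 reads
c5: I3 exec-done
c7: I1 exec-done
c8: I1 writes R1
c9: I2 reads
c10: I3 writes R3
c11: I4 issues→FPMUL
c12: I2 exec-done · I4 reads
c13: I2 writes R7
c14: I5 issues→FPADD
c17: I4 exec-done
c18: I4 writes R3
c19: I5 reads
c22: I5 exec-done
c23: I5 writes R7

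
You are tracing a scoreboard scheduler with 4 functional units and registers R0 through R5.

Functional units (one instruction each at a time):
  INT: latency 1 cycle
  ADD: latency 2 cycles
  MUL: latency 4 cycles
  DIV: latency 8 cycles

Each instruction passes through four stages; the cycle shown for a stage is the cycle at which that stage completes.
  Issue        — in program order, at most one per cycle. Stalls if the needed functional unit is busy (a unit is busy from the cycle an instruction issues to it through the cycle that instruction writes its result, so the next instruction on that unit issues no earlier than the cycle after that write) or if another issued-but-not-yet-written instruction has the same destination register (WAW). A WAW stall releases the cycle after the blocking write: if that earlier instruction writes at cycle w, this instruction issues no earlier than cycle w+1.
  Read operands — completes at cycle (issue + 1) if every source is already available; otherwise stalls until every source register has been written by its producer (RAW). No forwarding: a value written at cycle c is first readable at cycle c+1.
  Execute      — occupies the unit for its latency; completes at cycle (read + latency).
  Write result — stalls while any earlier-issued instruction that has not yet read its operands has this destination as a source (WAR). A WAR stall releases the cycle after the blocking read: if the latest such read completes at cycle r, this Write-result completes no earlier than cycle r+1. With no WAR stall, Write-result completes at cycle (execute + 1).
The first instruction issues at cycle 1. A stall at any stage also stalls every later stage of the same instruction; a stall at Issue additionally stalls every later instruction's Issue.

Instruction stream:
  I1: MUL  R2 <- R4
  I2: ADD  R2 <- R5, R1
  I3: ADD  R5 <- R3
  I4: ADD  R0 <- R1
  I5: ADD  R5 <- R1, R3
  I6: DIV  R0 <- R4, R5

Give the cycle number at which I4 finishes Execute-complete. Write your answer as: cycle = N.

I1  is:1  ro:2  ex:6  wr:7
I2  is:8  ro:9  ex:11  wr:12  — WAW R2: wait I1 write@7
I3  is:13  ro:14  ex:16  wr:17  — struct: ADD busy until I2 writes@12
I4  is:18  ro:19  ex:21  wr:22  — struct: ADD busy until I3 writes@17
I5  is:23  ro:24  ex:26  wr:27  — struct: ADD busy until I4 writes@22
I6  is:24  ro:28  ex:36  wr:37  — RAW R5: wait I5 write@27

cycle = 21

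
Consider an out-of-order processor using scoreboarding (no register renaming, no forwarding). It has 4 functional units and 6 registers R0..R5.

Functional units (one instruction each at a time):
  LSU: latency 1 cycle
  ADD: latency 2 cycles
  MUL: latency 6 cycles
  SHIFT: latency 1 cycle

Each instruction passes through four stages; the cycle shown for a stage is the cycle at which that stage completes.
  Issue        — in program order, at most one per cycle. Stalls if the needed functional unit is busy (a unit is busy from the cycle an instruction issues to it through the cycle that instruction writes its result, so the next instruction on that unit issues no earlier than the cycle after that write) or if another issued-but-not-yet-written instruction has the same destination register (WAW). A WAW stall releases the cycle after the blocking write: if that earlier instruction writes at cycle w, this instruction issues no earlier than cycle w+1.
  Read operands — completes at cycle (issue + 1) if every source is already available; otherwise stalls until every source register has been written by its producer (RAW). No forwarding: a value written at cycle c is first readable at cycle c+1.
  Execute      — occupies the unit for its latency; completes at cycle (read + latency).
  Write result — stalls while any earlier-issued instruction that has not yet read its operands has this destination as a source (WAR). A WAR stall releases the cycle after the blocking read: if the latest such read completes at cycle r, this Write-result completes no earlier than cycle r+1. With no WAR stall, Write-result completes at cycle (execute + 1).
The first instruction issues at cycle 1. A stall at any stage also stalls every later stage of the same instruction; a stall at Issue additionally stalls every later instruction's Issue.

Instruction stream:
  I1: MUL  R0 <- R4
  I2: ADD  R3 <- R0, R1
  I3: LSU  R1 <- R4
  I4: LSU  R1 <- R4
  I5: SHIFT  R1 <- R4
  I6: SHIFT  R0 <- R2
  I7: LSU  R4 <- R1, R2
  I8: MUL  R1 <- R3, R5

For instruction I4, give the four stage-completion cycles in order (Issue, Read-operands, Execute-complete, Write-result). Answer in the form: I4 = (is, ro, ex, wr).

I4 = (12, 13, 14, 15)

[I1] 1/2/8/9
[I2] 2/10/12/13  (RAW R0: wait I1 write@9)
[I3] 3/4/5/11  (WAR R1: wait I2 read@10)
[I4] 12/13/14/15  (struct: LSU busy until I3 writes@11)
[I5] 16/17/18/19  (WAW R1: wait I4 write@15)
[I6] 20/21/22/23  (struct: SHIFT busy until I5 writes@19)
[I7] 21/22/23/24
[I8] 22/23/29/30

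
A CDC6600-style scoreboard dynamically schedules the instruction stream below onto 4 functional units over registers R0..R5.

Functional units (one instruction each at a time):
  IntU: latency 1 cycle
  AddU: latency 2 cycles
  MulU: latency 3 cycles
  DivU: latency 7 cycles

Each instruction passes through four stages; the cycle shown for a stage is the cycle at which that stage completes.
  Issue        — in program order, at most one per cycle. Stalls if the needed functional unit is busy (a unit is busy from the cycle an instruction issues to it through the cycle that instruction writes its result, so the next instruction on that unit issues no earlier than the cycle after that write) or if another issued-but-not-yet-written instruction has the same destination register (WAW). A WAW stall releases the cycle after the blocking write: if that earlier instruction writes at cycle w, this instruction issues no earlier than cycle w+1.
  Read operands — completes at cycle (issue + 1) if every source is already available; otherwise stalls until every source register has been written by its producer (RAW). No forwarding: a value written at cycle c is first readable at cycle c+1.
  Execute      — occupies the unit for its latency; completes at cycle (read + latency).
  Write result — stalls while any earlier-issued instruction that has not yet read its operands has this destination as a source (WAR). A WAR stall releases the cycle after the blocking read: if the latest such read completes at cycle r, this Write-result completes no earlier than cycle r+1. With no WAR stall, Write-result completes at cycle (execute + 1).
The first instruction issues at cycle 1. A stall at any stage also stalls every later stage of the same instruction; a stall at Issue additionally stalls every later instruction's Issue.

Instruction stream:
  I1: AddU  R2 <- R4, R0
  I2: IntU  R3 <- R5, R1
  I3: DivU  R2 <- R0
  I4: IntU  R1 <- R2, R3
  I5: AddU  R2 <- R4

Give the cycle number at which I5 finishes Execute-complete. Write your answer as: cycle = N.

cycle = 19

I1: IS=1 RO=2 EX=4 WR=5
I2: IS=2 RO=3 EX=4 WR=5
I3: IS=6 RO=7 EX=14 WR=15  [WAW R2: wait I1 write@5]
I4: IS=7 RO=16 EX=17 WR=18  [RAW R2: wait I3 write@15]
I5: IS=16 RO=17 EX=19 WR=20  [WAW R2: wait I3 write@15]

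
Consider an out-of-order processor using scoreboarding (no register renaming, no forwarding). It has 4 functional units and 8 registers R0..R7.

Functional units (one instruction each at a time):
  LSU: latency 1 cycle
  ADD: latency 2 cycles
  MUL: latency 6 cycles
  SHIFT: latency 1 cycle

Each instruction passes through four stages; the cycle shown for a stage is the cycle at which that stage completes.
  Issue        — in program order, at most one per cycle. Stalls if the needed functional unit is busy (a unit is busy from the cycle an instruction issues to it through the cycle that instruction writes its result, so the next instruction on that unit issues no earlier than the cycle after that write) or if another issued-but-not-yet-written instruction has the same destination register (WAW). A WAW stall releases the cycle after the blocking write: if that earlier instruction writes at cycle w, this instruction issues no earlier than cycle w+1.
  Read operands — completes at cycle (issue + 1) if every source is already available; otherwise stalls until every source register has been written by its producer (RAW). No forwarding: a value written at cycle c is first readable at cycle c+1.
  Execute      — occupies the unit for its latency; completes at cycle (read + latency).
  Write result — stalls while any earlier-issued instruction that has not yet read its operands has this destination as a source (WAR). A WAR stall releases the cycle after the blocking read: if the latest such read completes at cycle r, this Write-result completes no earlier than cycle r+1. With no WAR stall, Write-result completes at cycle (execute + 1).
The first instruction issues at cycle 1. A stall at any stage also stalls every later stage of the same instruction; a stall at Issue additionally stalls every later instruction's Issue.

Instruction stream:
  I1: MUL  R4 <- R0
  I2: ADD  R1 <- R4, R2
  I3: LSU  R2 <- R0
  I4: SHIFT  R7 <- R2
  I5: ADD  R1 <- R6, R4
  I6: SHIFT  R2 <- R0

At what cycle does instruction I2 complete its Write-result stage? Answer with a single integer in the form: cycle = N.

cycle = 13

[I1] 1/2/8/9
[I2] 2/10/12/13  (RAW R4: wait I1 write@9)
[I3] 3/4/5/11  (WAR R2: wait I2 read@10)
[I4] 4/12/13/14  (RAW R2: wait I3 write@11)
[I5] 14/15/17/18  (struct: ADD busy until I2 writes@13)
[I6] 15/16/17/18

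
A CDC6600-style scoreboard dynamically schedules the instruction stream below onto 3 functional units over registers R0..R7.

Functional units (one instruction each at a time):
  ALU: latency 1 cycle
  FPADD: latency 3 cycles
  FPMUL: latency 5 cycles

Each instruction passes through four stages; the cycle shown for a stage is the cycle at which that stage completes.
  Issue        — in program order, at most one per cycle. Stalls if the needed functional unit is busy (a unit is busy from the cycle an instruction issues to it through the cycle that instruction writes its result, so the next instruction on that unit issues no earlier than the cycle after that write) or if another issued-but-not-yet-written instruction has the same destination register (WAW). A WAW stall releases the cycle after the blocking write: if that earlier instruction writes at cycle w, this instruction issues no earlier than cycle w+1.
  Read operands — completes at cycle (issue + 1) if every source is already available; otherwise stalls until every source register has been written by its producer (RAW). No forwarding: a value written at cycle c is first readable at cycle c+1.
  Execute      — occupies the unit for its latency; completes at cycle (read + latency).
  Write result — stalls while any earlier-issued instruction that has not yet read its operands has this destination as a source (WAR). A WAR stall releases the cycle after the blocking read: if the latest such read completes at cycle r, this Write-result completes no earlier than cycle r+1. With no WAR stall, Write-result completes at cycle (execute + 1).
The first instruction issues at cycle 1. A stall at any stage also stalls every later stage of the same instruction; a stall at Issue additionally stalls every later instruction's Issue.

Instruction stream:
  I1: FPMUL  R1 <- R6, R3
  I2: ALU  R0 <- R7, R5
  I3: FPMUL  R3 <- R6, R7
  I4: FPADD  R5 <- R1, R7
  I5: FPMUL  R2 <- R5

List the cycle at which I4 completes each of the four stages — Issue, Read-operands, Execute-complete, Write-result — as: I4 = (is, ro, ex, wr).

[I1] 1/2/7/8
[I2] 2/3/4/5
[I3] 9/10/15/16  (struct: FPMUL busy until I1 writes@8)
[I4] 10/11/14/15
[I5] 17/18/23/24  (struct: FPMUL busy until I3 writes@16)

I4 = (10, 11, 14, 15)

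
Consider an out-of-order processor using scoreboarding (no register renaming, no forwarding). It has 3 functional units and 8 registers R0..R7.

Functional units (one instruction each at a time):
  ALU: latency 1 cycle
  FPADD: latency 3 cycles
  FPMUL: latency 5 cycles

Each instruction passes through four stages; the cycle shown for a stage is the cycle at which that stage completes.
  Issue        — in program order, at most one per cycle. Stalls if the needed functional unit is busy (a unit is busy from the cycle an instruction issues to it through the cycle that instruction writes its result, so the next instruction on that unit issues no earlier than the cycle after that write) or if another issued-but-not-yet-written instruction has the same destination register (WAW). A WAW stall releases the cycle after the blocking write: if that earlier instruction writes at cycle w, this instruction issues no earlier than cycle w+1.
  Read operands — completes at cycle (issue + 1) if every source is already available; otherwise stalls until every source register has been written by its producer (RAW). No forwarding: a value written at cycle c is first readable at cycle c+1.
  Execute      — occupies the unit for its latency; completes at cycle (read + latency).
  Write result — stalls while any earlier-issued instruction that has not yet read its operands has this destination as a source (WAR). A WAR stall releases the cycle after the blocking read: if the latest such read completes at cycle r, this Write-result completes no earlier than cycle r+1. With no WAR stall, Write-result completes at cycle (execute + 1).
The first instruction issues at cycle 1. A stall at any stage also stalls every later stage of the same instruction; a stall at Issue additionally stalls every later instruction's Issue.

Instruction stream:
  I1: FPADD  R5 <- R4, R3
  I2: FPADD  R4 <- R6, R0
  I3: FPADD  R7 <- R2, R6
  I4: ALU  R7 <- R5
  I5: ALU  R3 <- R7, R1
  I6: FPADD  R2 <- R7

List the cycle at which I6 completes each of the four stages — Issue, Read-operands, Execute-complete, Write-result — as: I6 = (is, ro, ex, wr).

I1 -> (1, 2, 5, 6)
I2 -> (7, 8, 11, 12)  // struct: FPADD busy until I1 writes@6
I3 -> (13, 14, 17, 18)  // struct: FPADD busy until I2 writes@12
I4 -> (19, 20, 21, 22)  // WAW R7: wait I3 write@18
I5 -> (23, 24, 25, 26)  // struct: ALU busy until I4 writes@22
I6 -> (24, 25, 28, 29)

I6 = (24, 25, 28, 29)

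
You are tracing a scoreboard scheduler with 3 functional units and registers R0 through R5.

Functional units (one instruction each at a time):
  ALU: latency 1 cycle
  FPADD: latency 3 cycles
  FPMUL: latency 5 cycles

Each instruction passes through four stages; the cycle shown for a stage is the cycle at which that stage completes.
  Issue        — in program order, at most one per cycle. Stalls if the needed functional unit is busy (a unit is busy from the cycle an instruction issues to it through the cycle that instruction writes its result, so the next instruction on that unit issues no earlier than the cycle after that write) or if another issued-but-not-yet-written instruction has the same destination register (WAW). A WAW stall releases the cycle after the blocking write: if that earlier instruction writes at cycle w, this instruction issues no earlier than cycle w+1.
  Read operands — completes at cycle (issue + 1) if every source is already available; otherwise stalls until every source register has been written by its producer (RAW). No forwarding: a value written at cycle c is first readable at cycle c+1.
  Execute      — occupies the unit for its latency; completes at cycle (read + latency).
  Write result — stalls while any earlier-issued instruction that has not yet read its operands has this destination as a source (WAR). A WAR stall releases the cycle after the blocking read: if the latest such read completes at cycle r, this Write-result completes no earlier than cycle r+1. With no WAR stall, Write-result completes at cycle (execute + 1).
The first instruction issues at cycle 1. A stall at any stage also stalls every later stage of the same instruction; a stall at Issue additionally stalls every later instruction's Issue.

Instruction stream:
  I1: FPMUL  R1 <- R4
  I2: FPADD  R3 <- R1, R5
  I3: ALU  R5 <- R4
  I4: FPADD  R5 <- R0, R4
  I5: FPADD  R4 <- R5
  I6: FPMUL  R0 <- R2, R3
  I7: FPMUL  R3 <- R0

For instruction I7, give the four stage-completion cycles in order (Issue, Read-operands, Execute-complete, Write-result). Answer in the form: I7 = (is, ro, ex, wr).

[1] I1 issues→FPMUL
[2] I1 reads, I2 issues→FPADD
[3] I3 issues→ALU
[4] I3 reads
[5] I3 exec-done
[7] I1 exec-done
[8] I1 writes R1
[9] I2 reads
[10] I3 writes R5
[12] I2 exec-done
[13] I2 writes R3
[14] I4 issues→FPADD
[15] I4 reads
[18] I4 exec-done
[19] I4 writes R5
[20] I5 issues→FPADD
[21] I5 reads, I6 issues→FPMUL
[22] I6 reads
[24] I5 exec-done
[25] I5 writes R4
[27] I6 exec-done
[28] I6 writes R0
[29] I7 issues→FPMUL
[30] I7 reads
[35] I7 exec-done
[36] I7 writes R3

I7 = (29, 30, 35, 36)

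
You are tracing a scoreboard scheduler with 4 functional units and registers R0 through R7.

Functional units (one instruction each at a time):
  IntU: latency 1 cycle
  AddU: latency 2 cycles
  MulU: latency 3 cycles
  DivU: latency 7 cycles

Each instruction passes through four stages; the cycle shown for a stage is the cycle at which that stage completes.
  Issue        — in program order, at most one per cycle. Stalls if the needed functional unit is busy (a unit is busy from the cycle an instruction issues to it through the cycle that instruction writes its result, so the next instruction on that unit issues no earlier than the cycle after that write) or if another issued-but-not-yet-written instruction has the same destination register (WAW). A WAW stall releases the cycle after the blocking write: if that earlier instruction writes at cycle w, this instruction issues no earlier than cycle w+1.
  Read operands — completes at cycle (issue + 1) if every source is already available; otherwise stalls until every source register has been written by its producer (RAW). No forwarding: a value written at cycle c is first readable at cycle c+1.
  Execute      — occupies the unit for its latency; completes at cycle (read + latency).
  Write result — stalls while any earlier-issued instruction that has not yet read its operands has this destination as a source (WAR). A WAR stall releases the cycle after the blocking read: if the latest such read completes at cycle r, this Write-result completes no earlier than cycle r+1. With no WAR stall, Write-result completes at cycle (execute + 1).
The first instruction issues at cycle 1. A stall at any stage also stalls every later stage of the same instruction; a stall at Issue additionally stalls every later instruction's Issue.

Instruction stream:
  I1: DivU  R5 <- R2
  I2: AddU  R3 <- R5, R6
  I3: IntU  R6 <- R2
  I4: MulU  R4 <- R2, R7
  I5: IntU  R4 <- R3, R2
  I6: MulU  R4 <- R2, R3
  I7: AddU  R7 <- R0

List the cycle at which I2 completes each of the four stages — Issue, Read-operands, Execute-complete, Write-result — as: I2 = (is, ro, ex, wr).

I2 = (2, 11, 13, 14)

c1: issue I1 (DivU)
c2: I1 read-ops; issue I2 (AddU)
c3: issue I3 (IntU)
c4: I3 read-ops; issue I4 (MulU)
c5: I3 finished on IntU; I4 read-ops
c8: I4 finished on MulU
c9: I1 finished on DivU; I4→R4
c10: I1→R5
c11: I2 read-ops
c12: I3→R6
c13: I2 finished on AddU; issue I5 (IntU)
c14: I2→R3
c15: I5 read-ops
c16: I5 finished on IntU
c17: I5→R4
c18: issue I6 (MulU)
c19: I6 read-ops; issue I7 (AddU)
c20: I7 read-ops
c22: I6 finished on MulU; I7 finished on AddU
c23: I6→R4; I7→R7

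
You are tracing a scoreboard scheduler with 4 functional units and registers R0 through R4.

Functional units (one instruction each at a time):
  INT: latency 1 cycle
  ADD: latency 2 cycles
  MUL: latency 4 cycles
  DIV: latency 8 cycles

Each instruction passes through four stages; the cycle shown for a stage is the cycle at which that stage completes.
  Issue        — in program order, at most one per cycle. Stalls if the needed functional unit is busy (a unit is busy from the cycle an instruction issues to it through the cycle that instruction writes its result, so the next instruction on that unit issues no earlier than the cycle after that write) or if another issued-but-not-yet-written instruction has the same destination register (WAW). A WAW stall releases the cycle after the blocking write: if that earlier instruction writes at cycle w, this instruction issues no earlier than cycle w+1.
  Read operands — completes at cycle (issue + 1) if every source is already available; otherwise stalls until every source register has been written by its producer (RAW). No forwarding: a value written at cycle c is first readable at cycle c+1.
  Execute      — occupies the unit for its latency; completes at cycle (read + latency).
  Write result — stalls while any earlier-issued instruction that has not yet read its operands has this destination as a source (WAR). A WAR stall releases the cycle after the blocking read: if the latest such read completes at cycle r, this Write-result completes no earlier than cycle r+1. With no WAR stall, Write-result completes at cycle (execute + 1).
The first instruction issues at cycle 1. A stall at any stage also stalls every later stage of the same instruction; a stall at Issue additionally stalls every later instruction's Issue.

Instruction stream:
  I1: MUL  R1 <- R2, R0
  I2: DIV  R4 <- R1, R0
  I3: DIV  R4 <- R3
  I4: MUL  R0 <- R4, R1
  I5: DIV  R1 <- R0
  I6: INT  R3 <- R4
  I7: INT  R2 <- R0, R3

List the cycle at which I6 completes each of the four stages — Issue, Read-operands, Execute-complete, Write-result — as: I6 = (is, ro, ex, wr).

[I1] 1/2/6/7
[I2] 2/8/16/17  (RAW R1: wait I1 write@7)
[I3] 18/19/27/28  (struct: DIV busy until I2 writes@17)
[I4] 19/29/33/34  (RAW R4: wait I3 write@28)
[I5] 29/35/43/44  (struct: DIV busy until I3 writes@28; RAW R0: wait I4 write@34)
[I6] 30/31/32/33
[I7] 34/35/36/37  (struct: INT busy until I6 writes@33)

I6 = (30, 31, 32, 33)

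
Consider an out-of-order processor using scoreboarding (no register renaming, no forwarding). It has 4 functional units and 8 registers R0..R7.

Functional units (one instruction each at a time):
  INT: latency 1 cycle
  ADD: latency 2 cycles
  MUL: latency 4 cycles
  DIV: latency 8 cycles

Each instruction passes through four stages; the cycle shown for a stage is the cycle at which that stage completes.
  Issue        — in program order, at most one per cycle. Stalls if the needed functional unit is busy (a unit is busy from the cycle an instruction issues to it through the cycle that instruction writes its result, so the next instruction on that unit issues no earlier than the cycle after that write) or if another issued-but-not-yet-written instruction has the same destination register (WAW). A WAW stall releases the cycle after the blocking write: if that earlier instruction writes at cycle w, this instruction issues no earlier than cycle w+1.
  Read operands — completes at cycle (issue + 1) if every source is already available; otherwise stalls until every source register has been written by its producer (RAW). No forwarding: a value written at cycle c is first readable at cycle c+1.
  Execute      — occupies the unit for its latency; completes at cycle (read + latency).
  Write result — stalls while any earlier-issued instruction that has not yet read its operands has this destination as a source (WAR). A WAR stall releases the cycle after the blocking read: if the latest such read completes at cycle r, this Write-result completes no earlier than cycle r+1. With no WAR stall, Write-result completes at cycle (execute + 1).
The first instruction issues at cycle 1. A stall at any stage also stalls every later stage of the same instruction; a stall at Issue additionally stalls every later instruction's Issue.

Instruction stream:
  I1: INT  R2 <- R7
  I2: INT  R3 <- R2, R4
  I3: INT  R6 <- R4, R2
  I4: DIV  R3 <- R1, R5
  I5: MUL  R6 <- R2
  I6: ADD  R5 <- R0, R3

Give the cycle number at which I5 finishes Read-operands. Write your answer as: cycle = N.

cycle = 14

I1  is:1  ro:2  ex:3  wr:4
I2  is:5  ro:6  ex:7  wr:8  — struct: INT busy until I1 writes@4
I3  is:9  ro:10  ex:11  wr:12  — struct: INT busy until I2 writes@8
I4  is:10  ro:11  ex:19  wr:20
I5  is:13  ro:14  ex:18  wr:19  — WAW R6: wait I3 write@12
I6  is:14  ro:21  ex:23  wr:24  — RAW R3: wait I4 write@20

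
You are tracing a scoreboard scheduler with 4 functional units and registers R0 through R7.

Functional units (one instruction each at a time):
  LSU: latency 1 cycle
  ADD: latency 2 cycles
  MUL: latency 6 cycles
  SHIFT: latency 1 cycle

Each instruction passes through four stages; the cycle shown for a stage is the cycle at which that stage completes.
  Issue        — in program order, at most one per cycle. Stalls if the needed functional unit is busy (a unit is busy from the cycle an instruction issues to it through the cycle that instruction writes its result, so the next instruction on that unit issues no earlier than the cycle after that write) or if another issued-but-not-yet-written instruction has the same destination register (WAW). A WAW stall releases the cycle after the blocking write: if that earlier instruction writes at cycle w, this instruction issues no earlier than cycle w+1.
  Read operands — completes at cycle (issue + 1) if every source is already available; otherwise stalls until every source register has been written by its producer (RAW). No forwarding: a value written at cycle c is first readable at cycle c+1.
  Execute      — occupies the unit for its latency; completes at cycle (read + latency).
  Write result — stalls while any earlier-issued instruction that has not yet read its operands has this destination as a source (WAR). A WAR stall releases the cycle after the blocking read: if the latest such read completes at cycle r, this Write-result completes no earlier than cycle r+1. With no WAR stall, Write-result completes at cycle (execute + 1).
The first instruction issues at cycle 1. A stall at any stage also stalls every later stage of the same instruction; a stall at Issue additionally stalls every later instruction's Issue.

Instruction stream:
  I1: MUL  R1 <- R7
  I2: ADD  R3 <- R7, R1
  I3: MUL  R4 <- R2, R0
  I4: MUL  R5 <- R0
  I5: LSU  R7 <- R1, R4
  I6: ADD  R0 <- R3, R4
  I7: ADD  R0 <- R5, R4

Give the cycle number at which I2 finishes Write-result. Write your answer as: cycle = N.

cycle = 13

  I1 | 1 | 2 | 8 | 9
  I2 | 2 | 10 | 12 | 13   RAW R1: wait I1 write@9
  I3 | 10 | 11 | 17 | 18   struct: MUL busy until I1 writes@9
  I4 | 19 | 20 | 26 | 27   struct: MUL busy until I3 writes@18
  I5 | 20 | 21 | 22 | 23
  I6 | 21 | 22 | 24 | 25
  I7 | 26 | 28 | 30 | 31   struct: ADD busy until I6 writes@25 · RAW R5: wait I4 write@27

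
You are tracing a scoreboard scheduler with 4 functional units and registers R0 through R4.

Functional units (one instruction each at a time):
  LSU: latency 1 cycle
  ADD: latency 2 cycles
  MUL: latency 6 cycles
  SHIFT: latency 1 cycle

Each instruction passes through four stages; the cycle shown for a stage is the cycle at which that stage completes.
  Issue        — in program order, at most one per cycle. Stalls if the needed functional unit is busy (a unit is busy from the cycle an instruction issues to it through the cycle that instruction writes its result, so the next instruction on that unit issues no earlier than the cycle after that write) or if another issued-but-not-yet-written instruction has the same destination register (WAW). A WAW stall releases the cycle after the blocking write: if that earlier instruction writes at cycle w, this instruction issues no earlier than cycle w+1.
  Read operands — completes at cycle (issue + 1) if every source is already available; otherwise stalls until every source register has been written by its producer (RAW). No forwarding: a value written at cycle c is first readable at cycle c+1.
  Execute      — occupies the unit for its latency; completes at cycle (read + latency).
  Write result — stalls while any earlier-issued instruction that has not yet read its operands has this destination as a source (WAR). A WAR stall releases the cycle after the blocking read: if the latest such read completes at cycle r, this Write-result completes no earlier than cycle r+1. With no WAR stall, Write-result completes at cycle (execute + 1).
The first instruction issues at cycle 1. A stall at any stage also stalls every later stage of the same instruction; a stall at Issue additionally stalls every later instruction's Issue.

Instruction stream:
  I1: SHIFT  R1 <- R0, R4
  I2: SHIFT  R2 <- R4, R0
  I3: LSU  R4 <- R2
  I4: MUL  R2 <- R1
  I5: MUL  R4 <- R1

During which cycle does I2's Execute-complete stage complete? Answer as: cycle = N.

cycle = 7

I1: IS=1 RO=2 EX=3 WR=4
I2: IS=5 RO=6 EX=7 WR=8  [struct: SHIFT busy until I1 writes@4]
I3: IS=6 RO=9 EX=10 WR=11  [RAW R2: wait I2 write@8]
I4: IS=9 RO=10 EX=16 WR=17  [WAW R2: wait I2 write@8]
I5: IS=18 RO=19 EX=25 WR=26  [struct: MUL busy until I4 writes@17]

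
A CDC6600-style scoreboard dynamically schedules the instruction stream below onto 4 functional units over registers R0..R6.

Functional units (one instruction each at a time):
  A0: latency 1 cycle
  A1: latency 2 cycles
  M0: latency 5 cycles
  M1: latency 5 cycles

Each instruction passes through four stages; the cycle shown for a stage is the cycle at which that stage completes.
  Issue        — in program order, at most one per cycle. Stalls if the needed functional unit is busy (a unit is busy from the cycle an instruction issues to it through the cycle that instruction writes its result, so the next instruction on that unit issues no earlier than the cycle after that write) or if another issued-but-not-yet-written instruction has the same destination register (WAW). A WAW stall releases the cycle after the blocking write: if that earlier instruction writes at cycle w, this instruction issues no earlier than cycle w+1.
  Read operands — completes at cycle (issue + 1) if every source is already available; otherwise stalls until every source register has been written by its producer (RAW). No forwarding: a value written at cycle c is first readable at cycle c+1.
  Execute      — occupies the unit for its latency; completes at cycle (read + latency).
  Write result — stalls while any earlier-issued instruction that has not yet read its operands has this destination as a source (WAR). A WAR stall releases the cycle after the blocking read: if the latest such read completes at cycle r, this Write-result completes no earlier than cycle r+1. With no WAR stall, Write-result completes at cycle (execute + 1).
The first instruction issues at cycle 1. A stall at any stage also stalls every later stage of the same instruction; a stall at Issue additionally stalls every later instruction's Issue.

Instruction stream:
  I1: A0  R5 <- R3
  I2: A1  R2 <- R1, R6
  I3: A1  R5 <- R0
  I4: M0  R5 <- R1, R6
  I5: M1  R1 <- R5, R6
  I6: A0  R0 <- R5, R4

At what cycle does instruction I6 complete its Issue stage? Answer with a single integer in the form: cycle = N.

cycle 1: I1 issues→A0
cycle 2: I1 reads · I2 issues→A1
cycle 3: I1 exec-done · I2 reads
cycle 4: I1 writes R5
cycle 5: I2 exec-done
cycle 6: I2 writes R2
cycle 7: I3 issues→A1
cycle 8: I3 reads
cycle 10: I3 exec-done
cycle 11: I3 writes R5
cycle 12: I4 issues→M0
cycle 13: I4 reads · I5 issues→M1
cycle 14: I6 issues→A0
cycle 18: I4 exec-done
cycle 19: I4 writes R5
cycle 20: I5 reads · I6 reads
cycle 21: I6 exec-done
cycle 22: I6 writes R0
cycle 25: I5 exec-done
cycle 26: I5 writes R1

cycle = 14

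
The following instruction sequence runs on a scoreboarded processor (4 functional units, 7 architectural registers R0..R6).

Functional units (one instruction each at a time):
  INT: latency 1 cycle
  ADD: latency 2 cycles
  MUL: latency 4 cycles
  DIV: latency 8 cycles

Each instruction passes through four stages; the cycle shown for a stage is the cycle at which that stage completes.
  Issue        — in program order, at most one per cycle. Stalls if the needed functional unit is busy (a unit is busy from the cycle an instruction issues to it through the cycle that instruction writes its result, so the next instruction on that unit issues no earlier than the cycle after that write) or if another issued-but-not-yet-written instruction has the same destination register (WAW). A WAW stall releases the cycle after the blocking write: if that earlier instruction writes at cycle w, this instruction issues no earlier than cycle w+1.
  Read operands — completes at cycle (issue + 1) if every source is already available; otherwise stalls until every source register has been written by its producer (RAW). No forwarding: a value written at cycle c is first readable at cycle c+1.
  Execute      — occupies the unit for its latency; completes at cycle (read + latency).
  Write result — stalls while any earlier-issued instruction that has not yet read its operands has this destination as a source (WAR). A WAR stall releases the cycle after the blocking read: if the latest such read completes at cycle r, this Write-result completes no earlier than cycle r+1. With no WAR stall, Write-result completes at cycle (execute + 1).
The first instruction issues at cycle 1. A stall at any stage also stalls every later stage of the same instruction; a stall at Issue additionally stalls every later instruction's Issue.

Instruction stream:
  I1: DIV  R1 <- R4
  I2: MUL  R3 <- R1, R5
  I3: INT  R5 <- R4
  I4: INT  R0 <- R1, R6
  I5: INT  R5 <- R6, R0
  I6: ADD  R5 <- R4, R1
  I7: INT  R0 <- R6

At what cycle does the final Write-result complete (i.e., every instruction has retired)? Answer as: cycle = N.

cycle = 26

[1] issue I1 (DIV)
[2] I1 read-ops · issue I2 (MUL)
[3] issue I3 (INT)
[4] I3 read-ops
[5] I3 finished on INT
[10] I1 finished on DIV
[11] I1→R1
[12] I2 read-ops
[13] I3→R5
[14] issue I4 (INT)
[15] I4 read-ops
[16] I2 finished on MUL · I4 finished on INT
[17] I2→R3 · I4→R0
[18] issue I5 (INT)
[19] I5 read-ops
[20] I5 finished on INT
[21] I5→R5
[22] issue I6 (ADD)
[23] I6 read-ops · issue I7 (INT)
[24] I7 read-ops
[25] I6 finished on ADD · I7 finished on INT
[26] I6→R5 · I7→R0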